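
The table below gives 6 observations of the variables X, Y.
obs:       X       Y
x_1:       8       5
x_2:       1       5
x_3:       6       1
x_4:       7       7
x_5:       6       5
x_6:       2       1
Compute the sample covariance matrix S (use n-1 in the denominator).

Step 1 — column means:
  mean(X) = (8 + 1 + 6 + 7 + 6 + 2) / 6 = 30/6 = 5
  mean(Y) = (5 + 5 + 1 + 7 + 5 + 1) / 6 = 24/6 = 4

Step 2 — sample covariance S[i,j] = (1/(n-1)) · Σ_k (x_{k,i} - mean_i) · (x_{k,j} - mean_j), with n-1 = 5.
  S[X,X] = ((3)·(3) + (-4)·(-4) + (1)·(1) + (2)·(2) + (1)·(1) + (-3)·(-3)) / 5 = 40/5 = 8
  S[X,Y] = ((3)·(1) + (-4)·(1) + (1)·(-3) + (2)·(3) + (1)·(1) + (-3)·(-3)) / 5 = 12/5 = 2.4
  S[Y,Y] = ((1)·(1) + (1)·(1) + (-3)·(-3) + (3)·(3) + (1)·(1) + (-3)·(-3)) / 5 = 30/5 = 6

S is symmetric (S[j,i] = S[i,j]). Assembling:

S = [[8, 2.4],
 [2.4, 6]]


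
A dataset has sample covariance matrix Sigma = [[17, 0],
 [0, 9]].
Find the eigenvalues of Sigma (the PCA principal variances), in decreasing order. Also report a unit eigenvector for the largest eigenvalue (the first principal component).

Step 1 — characteristic polynomial of 2×2 Sigma:
  det(Sigma - λI) = λ² - trace · λ + det = 0.
  trace = 17 + 9 = 26, det = 17·9 - (0)² = 153.
Step 2 — discriminant:
  Δ = trace² - 4·det = 676 - 612 = 64.
Step 3 — eigenvalues:
  λ = (trace ± √Δ)/2 = (26 ± 8)/2,
  λ_1 = 17,  λ_2 = 9.

Step 4 — unit eigenvector for λ_1: Sigma is diagonal, so its eigenvectors are the coordinate axes. λ_1 = 17 is the diagonal entry on the first coordinate axis, hence
  v_1 = (1, 0) (||v_1|| = 1).

λ_1 = 17,  λ_2 = 9;  v_1 ≈ (1, 0)


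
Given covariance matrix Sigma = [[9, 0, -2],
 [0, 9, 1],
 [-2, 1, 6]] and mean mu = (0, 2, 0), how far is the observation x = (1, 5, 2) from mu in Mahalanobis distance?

Step 1 — centre the observation: (x - mu) = (1, 3, 2).

Step 2 — invert Sigma (cofactor / det for 3×3, or solve directly):
  Sigma^{-1} = [[0.1202, -0.0045, 0.0408],
 [-0.0045, 0.1134, -0.0204],
 [0.0408, -0.0204, 0.1837]].

Step 3 — form the quadratic (x - mu)^T · Sigma^{-1} · (x - mu):
  Sigma^{-1} · (x - mu) = (0.1882, 0.2948, 0.3469).
  (x - mu)^T · [Sigma^{-1} · (x - mu)] = (1)·(0.1882) + (3)·(0.2948) + (2)·(0.3469) = 1.7664.

Step 4 — take square root: d = √(1.7664) ≈ 1.3291.

d(x, mu) = √(1.7664) ≈ 1.3291


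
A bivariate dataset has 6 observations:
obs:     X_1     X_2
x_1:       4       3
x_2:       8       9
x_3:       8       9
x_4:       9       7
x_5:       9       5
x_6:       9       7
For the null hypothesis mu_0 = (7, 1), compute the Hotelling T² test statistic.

Step 1 — sample mean vector:
  mean(X_1) = (4 + 8 + 8 + 9 + 9 + 9) / 6 = 47/6 = 7.8333
  mean(X_2) = (3 + 9 + 9 + 7 + 5 + 7) / 6 = 40/6 = 6.6667
  x̄ = (7.8333, 6.6667),  deviation x̄ - mu_0 = (7.8333, 6.6667) - (7, 1) = (0.8333, 5.6667).

Step 2 — sample covariance matrix, S[i,j] = (1/(n-1)) · Σ_k (x_{k,i} - mean_i) · (x_{k,j} - mean_j), divisor n-1 = 5:
  S[X_1,X_1] = ((-3.8333)·(-3.8333) + (0.1667)·(0.1667) + (0.1667)·(0.1667) + (1.1667)·(1.1667) + (1.1667)·(1.1667) + (1.1667)·(1.1667)) / 5 = 18.8333/5 = 3.7667
  S[X_1,X_2] = ((-3.8333)·(-3.6667) + (0.1667)·(2.3333) + (0.1667)·(2.3333) + (1.1667)·(0.3333) + (1.1667)·(-1.6667) + (1.1667)·(0.3333)) / 5 = 13.6667/5 = 2.7333
  S[X_2,X_2] = ((-3.6667)·(-3.6667) + (2.3333)·(2.3333) + (2.3333)·(2.3333) + (0.3333)·(0.3333) + (-1.6667)·(-1.6667) + (0.3333)·(0.3333)) / 5 = 27.3333/5 = 5.4667
  S = [[3.7667, 2.7333],
 [2.7333, 5.4667]].

Step 3 — invert S. det(S) = 3.7667·5.4667 - (2.7333)² = 13.12.
  S^{-1} = (1/det) · [[d, -b], [-b, a]] = [[0.4167, -0.2083],
 [-0.2083, 0.2871]].

Step 4 — quadratic form (x̄ - mu_0)^T · S^{-1} · (x̄ - mu_0):
  S^{-1} · (x̄ - mu_0) = (-0.8333, 1.4533),
  (x̄ - mu_0)^T · [...] = (0.8333)·(-0.8333) + (5.6667)·(1.4533) = 7.5407.

Step 5 — scale by n: T² = 6 · 7.5407 = 45.2439.

T² ≈ 45.2439


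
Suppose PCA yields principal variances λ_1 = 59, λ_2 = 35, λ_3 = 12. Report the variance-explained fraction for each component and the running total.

Step 1 — total variance = trace(Sigma) = Σ λ_i = 59 + 35 + 12 = 106.

Step 2 — fraction explained by component i = λ_i / Σ λ:
  PC1: 59/106 = 0.5566
  PC2: 35/106 = 0.3302
  PC3: 12/106 = 0.1132

Step 3 — cumulative fraction after k components = (λ_1 + ... + λ_k) / Σ λ:
  k = 1: 59/106 = 0.5566
  k = 2: (59 + 35)/106 = 94/106 = 0.8868
  k = 3: (59 + 35 + 12)/106 = 106/106 = 1

Summary (fraction, with percent):

explained: PC1 0.5566 (55.66%), PC2 0.3302 (33.02%), PC3 0.1132 (11.32%);  cumulative: 0.5566, 0.8868, 1


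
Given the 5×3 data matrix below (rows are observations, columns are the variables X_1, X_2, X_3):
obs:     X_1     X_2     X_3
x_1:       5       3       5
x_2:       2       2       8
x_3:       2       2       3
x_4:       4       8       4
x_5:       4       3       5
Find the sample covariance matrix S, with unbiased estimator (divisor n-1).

Step 1 — column means:
  mean(X_1) = (5 + 2 + 2 + 4 + 4) / 5 = 17/5 = 3.4
  mean(X_2) = (3 + 2 + 2 + 8 + 3) / 5 = 18/5 = 3.6
  mean(X_3) = (5 + 8 + 3 + 4 + 5) / 5 = 25/5 = 5

Step 2 — sample covariance S[i,j] = (1/(n-1)) · Σ_k (x_{k,i} - mean_i) · (x_{k,j} - mean_j), with n-1 = 4.
  S[X_1,X_1] = ((1.6)·(1.6) + (-1.4)·(-1.4) + (-1.4)·(-1.4) + (0.6)·(0.6) + (0.6)·(0.6)) / 4 = 7.2/4 = 1.8
  S[X_1,X_2] = ((1.6)·(-0.6) + (-1.4)·(-1.6) + (-1.4)·(-1.6) + (0.6)·(4.4) + (0.6)·(-0.6)) / 4 = 5.8/4 = 1.45
  S[X_1,X_3] = ((1.6)·(0) + (-1.4)·(3) + (-1.4)·(-2) + (0.6)·(-1) + (0.6)·(0)) / 4 = -2/4 = -0.5
  S[X_2,X_2] = ((-0.6)·(-0.6) + (-1.6)·(-1.6) + (-1.6)·(-1.6) + (4.4)·(4.4) + (-0.6)·(-0.6)) / 4 = 25.2/4 = 6.3
  S[X_2,X_3] = ((-0.6)·(0) + (-1.6)·(3) + (-1.6)·(-2) + (4.4)·(-1) + (-0.6)·(0)) / 4 = -6/4 = -1.5
  S[X_3,X_3] = ((0)·(0) + (3)·(3) + (-2)·(-2) + (-1)·(-1) + (0)·(0)) / 4 = 14/4 = 3.5

S is symmetric (S[j,i] = S[i,j]). Assembling:

S = [[1.8, 1.45, -0.5],
 [1.45, 6.3, -1.5],
 [-0.5, -1.5, 3.5]]


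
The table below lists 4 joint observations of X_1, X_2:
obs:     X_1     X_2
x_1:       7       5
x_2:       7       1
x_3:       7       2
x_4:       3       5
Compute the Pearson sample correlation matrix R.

Step 1 — column means:
  mean(X_1) = (7 + 7 + 7 + 3) / 4 = 24/4 = 6
  mean(X_2) = (5 + 1 + 2 + 5) / 4 = 13/4 = 3.25

Step 2 — sample variances and covariances s[i,j] = (1/(n-1)) · Σ_k (x_{k,i} - mean_i) · (x_{k,j} - mean_j), with n-1 = 3:
  s[X_1,X_1] = ((1)·(1) + (1)·(1) + (1)·(1) + (-3)·(-3)) / 3 = 12/3 = 4
  s[X_1,X_2] = ((1)·(1.75) + (1)·(-2.25) + (1)·(-1.25) + (-3)·(1.75)) / 3 = -7/3 = -2.3333
  s[X_2,X_2] = ((1.75)·(1.75) + (-2.25)·(-2.25) + (-1.25)·(-1.25) + (1.75)·(1.75)) / 3 = 12.75/3 = 4.25
  Sample standard deviations s_i = √(s[i,i]):
  s(X_1) = √(4) = 2
  s(X_2) = √(4.25) = 2.0616

Step 3 — r_{ij} = s_{ij} / (s_i · s_j):
  r[X_1,X_1] = 1 (diagonal).
  r[X_1,X_2] = -2.3333 / (2 · 2.0616) = -2.3333 / 4.1231 = -0.5659
  r[X_2,X_2] = 1 (diagonal).

R is symmetric with unit diagonal. Assembling:

R = [[1, -0.5659],
 [-0.5659, 1]]


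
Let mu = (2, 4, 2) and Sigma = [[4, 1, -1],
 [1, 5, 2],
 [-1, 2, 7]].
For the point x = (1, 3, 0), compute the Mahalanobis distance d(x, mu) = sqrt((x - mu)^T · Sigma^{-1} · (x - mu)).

Step 1 — centre the observation: (x - mu) = (-1, -1, -2).

Step 2 — invert Sigma (cofactor / det for 3×3, or solve directly):
  Sigma^{-1} = [[0.287, -0.0833, 0.0648],
 [-0.0833, 0.25, -0.0833],
 [0.0648, -0.0833, 0.1759]].

Step 3 — form the quadratic (x - mu)^T · Sigma^{-1} · (x - mu):
  Sigma^{-1} · (x - mu) = (-0.3333, 0, -0.3333).
  (x - mu)^T · [Sigma^{-1} · (x - mu)] = (-1)·(-0.3333) + (-1)·(0) + (-2)·(-0.3333) = 1.

Step 4 — take square root: d = √(1) ≈ 1.

d(x, mu) = √(1) ≈ 1


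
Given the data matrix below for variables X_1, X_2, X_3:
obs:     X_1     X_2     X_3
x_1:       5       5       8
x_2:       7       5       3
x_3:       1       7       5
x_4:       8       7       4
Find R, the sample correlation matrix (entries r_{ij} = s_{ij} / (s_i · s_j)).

Step 1 — column means:
  mean(X_1) = (5 + 7 + 1 + 8) / 4 = 21/4 = 5.25
  mean(X_2) = (5 + 5 + 7 + 7) / 4 = 24/4 = 6
  mean(X_3) = (8 + 3 + 5 + 4) / 4 = 20/4 = 5

Step 2 — sample variances and covariances s[i,j] = (1/(n-1)) · Σ_k (x_{k,i} - mean_i) · (x_{k,j} - mean_j), with n-1 = 3:
  s[X_1,X_1] = ((-0.25)·(-0.25) + (1.75)·(1.75) + (-4.25)·(-4.25) + (2.75)·(2.75)) / 3 = 28.75/3 = 9.5833
  s[X_1,X_2] = ((-0.25)·(-1) + (1.75)·(-1) + (-4.25)·(1) + (2.75)·(1)) / 3 = -3/3 = -1
  s[X_1,X_3] = ((-0.25)·(3) + (1.75)·(-2) + (-4.25)·(0) + (2.75)·(-1)) / 3 = -7/3 = -2.3333
  s[X_2,X_2] = ((-1)·(-1) + (-1)·(-1) + (1)·(1) + (1)·(1)) / 3 = 4/3 = 1.3333
  s[X_2,X_3] = ((-1)·(3) + (-1)·(-2) + (1)·(0) + (1)·(-1)) / 3 = -2/3 = -0.6667
  s[X_3,X_3] = ((3)·(3) + (-2)·(-2) + (0)·(0) + (-1)·(-1)) / 3 = 14/3 = 4.6667
  Sample standard deviations s_i = √(s[i,i]):
  s(X_1) = √(9.5833) = 3.0957
  s(X_2) = √(1.3333) = 1.1547
  s(X_3) = √(4.6667) = 2.1602

Step 3 — r_{ij} = s_{ij} / (s_i · s_j):
  r[X_1,X_1] = 1 (diagonal).
  r[X_1,X_2] = -1 / (3.0957 · 1.1547) = -1 / 3.5746 = -0.2798
  r[X_1,X_3] = -2.3333 / (3.0957 · 2.1602) = -2.3333 / 6.6875 = -0.3489
  r[X_2,X_2] = 1 (diagonal).
  r[X_2,X_3] = -0.6667 / (1.1547 · 2.1602) = -0.6667 / 2.4944 = -0.2673
  r[X_3,X_3] = 1 (diagonal).

R is symmetric with unit diagonal. Assembling:

R = [[1, -0.2798, -0.3489],
 [-0.2798, 1, -0.2673],
 [-0.3489, -0.2673, 1]]


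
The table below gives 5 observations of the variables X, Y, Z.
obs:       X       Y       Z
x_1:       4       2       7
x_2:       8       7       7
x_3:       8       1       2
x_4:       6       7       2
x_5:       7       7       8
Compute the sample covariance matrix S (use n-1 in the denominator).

Step 1 — column means:
  mean(X) = (4 + 8 + 8 + 6 + 7) / 5 = 33/5 = 6.6
  mean(Y) = (2 + 7 + 1 + 7 + 7) / 5 = 24/5 = 4.8
  mean(Z) = (7 + 7 + 2 + 2 + 8) / 5 = 26/5 = 5.2

Step 2 — sample covariance S[i,j] = (1/(n-1)) · Σ_k (x_{k,i} - mean_i) · (x_{k,j} - mean_j), with n-1 = 4.
  S[X,X] = ((-2.6)·(-2.6) + (1.4)·(1.4) + (1.4)·(1.4) + (-0.6)·(-0.6) + (0.4)·(0.4)) / 4 = 11.2/4 = 2.8
  S[X,Y] = ((-2.6)·(-2.8) + (1.4)·(2.2) + (1.4)·(-3.8) + (-0.6)·(2.2) + (0.4)·(2.2)) / 4 = 4.6/4 = 1.15
  S[X,Z] = ((-2.6)·(1.8) + (1.4)·(1.8) + (1.4)·(-3.2) + (-0.6)·(-3.2) + (0.4)·(2.8)) / 4 = -3.6/4 = -0.9
  S[Y,Y] = ((-2.8)·(-2.8) + (2.2)·(2.2) + (-3.8)·(-3.8) + (2.2)·(2.2) + (2.2)·(2.2)) / 4 = 36.8/4 = 9.2
  S[Y,Z] = ((-2.8)·(1.8) + (2.2)·(1.8) + (-3.8)·(-3.2) + (2.2)·(-3.2) + (2.2)·(2.8)) / 4 = 10.2/4 = 2.55
  S[Z,Z] = ((1.8)·(1.8) + (1.8)·(1.8) + (-3.2)·(-3.2) + (-3.2)·(-3.2) + (2.8)·(2.8)) / 4 = 34.8/4 = 8.7

S is symmetric (S[j,i] = S[i,j]). Assembling:

S = [[2.8, 1.15, -0.9],
 [1.15, 9.2, 2.55],
 [-0.9, 2.55, 8.7]]


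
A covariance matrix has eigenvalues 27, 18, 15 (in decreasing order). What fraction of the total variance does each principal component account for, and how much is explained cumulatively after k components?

Step 1 — total variance = trace(Sigma) = Σ λ_i = 27 + 18 + 15 = 60.

Step 2 — fraction explained by component i = λ_i / Σ λ:
  PC1: 27/60 = 0.45
  PC2: 18/60 = 0.3
  PC3: 15/60 = 0.25

Step 3 — cumulative fraction after k components = (λ_1 + ... + λ_k) / Σ λ:
  k = 1: 27/60 = 0.45
  k = 2: (27 + 18)/60 = 45/60 = 0.75
  k = 3: (27 + 18 + 15)/60 = 60/60 = 1

Summary (fraction, with percent):

explained: PC1 0.45 (45%), PC2 0.3 (30%), PC3 0.25 (25%);  cumulative: 0.45, 0.75, 1


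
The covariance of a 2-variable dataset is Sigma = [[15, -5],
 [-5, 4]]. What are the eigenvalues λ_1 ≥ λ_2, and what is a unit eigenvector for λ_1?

Step 1 — characteristic polynomial of 2×2 Sigma:
  det(Sigma - λI) = λ² - trace · λ + det = 0.
  trace = 15 + 4 = 19, det = 15·4 - (-5)² = 35.
Step 2 — discriminant:
  Δ = trace² - 4·det = 361 - 140 = 221.
Step 3 — eigenvalues:
  λ = (trace ± √Δ)/2 = (19 ± 14.8661)/2,
  λ_1 = 16.933,  λ_2 = 2.067.

Step 4 — unit eigenvector for λ_1: solve (Sigma - λ_1 I)v = 0. First row:
  (15 - 16.933)·v_x + (-5)·v_y = 0, i.e. (-1.933)·v_x + (-5)·v_y = 0,
  so v ∝ (b, λ_1 - a) = (-5, 1.933); multiply by -1 so the first entry is positive: u = (5, -1.933).
  ||u|| = √((5)² + (-1.933)²) = √(28.7366) ≈ 5.3607,
  v_1 = u/||u|| ≈ (0.9327, -0.3606) (||v_1|| = 1).

λ_1 = 16.933,  λ_2 = 2.067;  v_1 ≈ (0.9327, -0.3606)


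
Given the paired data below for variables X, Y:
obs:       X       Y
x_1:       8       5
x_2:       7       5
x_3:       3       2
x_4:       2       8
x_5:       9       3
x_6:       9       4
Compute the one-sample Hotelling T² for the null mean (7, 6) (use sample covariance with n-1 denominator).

Step 1 — sample mean vector:
  mean(X) = (8 + 7 + 3 + 2 + 9 + 9) / 6 = 38/6 = 6.3333
  mean(Y) = (5 + 5 + 2 + 8 + 3 + 4) / 6 = 27/6 = 4.5
  x̄ = (6.3333, 4.5),  deviation x̄ - mu_0 = (6.3333, 4.5) - (7, 6) = (-0.6667, -1.5).

Step 2 — sample covariance matrix, S[i,j] = (1/(n-1)) · Σ_k (x_{k,i} - mean_i) · (x_{k,j} - mean_j), divisor n-1 = 5:
  S[X,X] = ((1.6667)·(1.6667) + (0.6667)·(0.6667) + (-3.3333)·(-3.3333) + (-4.3333)·(-4.3333) + (2.6667)·(2.6667) + (2.6667)·(2.6667)) / 5 = 47.3333/5 = 9.4667
  S[X,Y] = ((1.6667)·(0.5) + (0.6667)·(0.5) + (-3.3333)·(-2.5) + (-4.3333)·(3.5) + (2.6667)·(-1.5) + (2.6667)·(-0.5)) / 5 = -11/5 = -2.2
  S[Y,Y] = ((0.5)·(0.5) + (0.5)·(0.5) + (-2.5)·(-2.5) + (3.5)·(3.5) + (-1.5)·(-1.5) + (-0.5)·(-0.5)) / 5 = 21.5/5 = 4.3
  S = [[9.4667, -2.2],
 [-2.2, 4.3]].

Step 3 — invert S. det(S) = 9.4667·4.3 - (-2.2)² = 35.8667.
  S^{-1} = (1/det) · [[d, -b], [-b, a]] = [[0.1199, 0.0613],
 [0.0613, 0.2639]].

Step 4 — quadratic form (x̄ - mu_0)^T · S^{-1} · (x̄ - mu_0):
  S^{-1} · (x̄ - mu_0) = (-0.1719, -0.4368),
  (x̄ - mu_0)^T · [...] = (-0.6667)·(-0.1719) + (-1.5)·(-0.4368) = 0.7698.

Step 5 — scale by n: T² = 6 · 0.7698 = 4.619.

T² ≈ 4.619


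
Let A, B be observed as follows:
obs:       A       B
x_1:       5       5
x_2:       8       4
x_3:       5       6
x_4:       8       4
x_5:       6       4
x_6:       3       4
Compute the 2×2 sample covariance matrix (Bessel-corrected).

Step 1 — column means:
  mean(A) = (5 + 8 + 5 + 8 + 6 + 3) / 6 = 35/6 = 5.8333
  mean(B) = (5 + 4 + 6 + 4 + 4 + 4) / 6 = 27/6 = 4.5

Step 2 — sample covariance S[i,j] = (1/(n-1)) · Σ_k (x_{k,i} - mean_i) · (x_{k,j} - mean_j), with n-1 = 5.
  S[A,A] = ((-0.8333)·(-0.8333) + (2.1667)·(2.1667) + (-0.8333)·(-0.8333) + (2.1667)·(2.1667) + (0.1667)·(0.1667) + (-2.8333)·(-2.8333)) / 5 = 18.8333/5 = 3.7667
  S[A,B] = ((-0.8333)·(0.5) + (2.1667)·(-0.5) + (-0.8333)·(1.5) + (2.1667)·(-0.5) + (0.1667)·(-0.5) + (-2.8333)·(-0.5)) / 5 = -2.5/5 = -0.5
  S[B,B] = ((0.5)·(0.5) + (-0.5)·(-0.5) + (1.5)·(1.5) + (-0.5)·(-0.5) + (-0.5)·(-0.5) + (-0.5)·(-0.5)) / 5 = 3.5/5 = 0.7

S is symmetric (S[j,i] = S[i,j]). Assembling:

S = [[3.7667, -0.5],
 [-0.5, 0.7]]


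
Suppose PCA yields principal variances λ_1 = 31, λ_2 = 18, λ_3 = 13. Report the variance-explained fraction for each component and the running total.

Step 1 — total variance = trace(Sigma) = Σ λ_i = 31 + 18 + 13 = 62.

Step 2 — fraction explained by component i = λ_i / Σ λ:
  PC1: 31/62 = 0.5
  PC2: 18/62 = 0.2903
  PC3: 13/62 = 0.2097

Step 3 — cumulative fraction after k components = (λ_1 + ... + λ_k) / Σ λ:
  k = 1: 31/62 = 0.5
  k = 2: (31 + 18)/62 = 49/62 = 0.7903
  k = 3: (31 + 18 + 13)/62 = 62/62 = 1

Summary (fraction, with percent):

explained: PC1 0.5 (50%), PC2 0.2903 (29.03%), PC3 0.2097 (20.97%);  cumulative: 0.5, 0.7903, 1


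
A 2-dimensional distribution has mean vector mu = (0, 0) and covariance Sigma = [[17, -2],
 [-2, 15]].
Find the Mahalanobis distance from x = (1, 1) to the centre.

Step 1 — centre the observation: (x - mu) = (1, 1).

Step 2 — invert Sigma. det(Sigma) = 17·15 - (-2)² = 251.
  Sigma^{-1} = (1/det) · [[d, -b], [-b, a]] = [[0.0598, 0.008],
 [0.008, 0.0677]].

Step 3 — form the quadratic (x - mu)^T · Sigma^{-1} · (x - mu):
  Sigma^{-1} · (x - mu) = (0.0677, 0.0757).
  (x - mu)^T · [Sigma^{-1} · (x - mu)] = (1)·(0.0677) + (1)·(0.0757) = 0.1434.

Step 4 — take square root: d = √(0.1434) ≈ 0.3787.

d(x, mu) = √(0.1434) ≈ 0.3787


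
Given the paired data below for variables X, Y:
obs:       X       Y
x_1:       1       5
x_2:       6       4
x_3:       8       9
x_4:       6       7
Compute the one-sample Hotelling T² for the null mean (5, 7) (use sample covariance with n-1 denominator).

Step 1 — sample mean vector:
  mean(X) = (1 + 6 + 8 + 6) / 4 = 21/4 = 5.25
  mean(Y) = (5 + 4 + 9 + 7) / 4 = 25/4 = 6.25
  x̄ = (5.25, 6.25),  deviation x̄ - mu_0 = (5.25, 6.25) - (5, 7) = (0.25, -0.75).

Step 2 — sample covariance matrix, S[i,j] = (1/(n-1)) · Σ_k (x_{k,i} - mean_i) · (x_{k,j} - mean_j), divisor n-1 = 3:
  S[X,X] = ((-4.25)·(-4.25) + (0.75)·(0.75) + (2.75)·(2.75) + (0.75)·(0.75)) / 3 = 26.75/3 = 8.9167
  S[X,Y] = ((-4.25)·(-1.25) + (0.75)·(-2.25) + (2.75)·(2.75) + (0.75)·(0.75)) / 3 = 11.75/3 = 3.9167
  S[Y,Y] = ((-1.25)·(-1.25) + (-2.25)·(-2.25) + (2.75)·(2.75) + (0.75)·(0.75)) / 3 = 14.75/3 = 4.9167
  S = [[8.9167, 3.9167],
 [3.9167, 4.9167]].

Step 3 — invert S. det(S) = 8.9167·4.9167 - (3.9167)² = 28.5.
  S^{-1} = (1/det) · [[d, -b], [-b, a]] = [[0.1725, -0.1374],
 [-0.1374, 0.3129]].

Step 4 — quadratic form (x̄ - mu_0)^T · S^{-1} · (x̄ - mu_0):
  S^{-1} · (x̄ - mu_0) = (0.1462, -0.269),
  (x̄ - mu_0)^T · [...] = (0.25)·(0.1462) + (-0.75)·(-0.269) = 0.2383.

Step 5 — scale by n: T² = 4 · 0.2383 = 0.9532.

T² ≈ 0.9532


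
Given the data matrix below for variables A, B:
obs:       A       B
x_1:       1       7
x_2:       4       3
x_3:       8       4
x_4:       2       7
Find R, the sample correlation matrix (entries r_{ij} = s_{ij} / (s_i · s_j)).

Step 1 — column means:
  mean(A) = (1 + 4 + 8 + 2) / 4 = 15/4 = 3.75
  mean(B) = (7 + 3 + 4 + 7) / 4 = 21/4 = 5.25

Step 2 — sample variances and covariances s[i,j] = (1/(n-1)) · Σ_k (x_{k,i} - mean_i) · (x_{k,j} - mean_j), with n-1 = 3:
  s[A,A] = ((-2.75)·(-2.75) + (0.25)·(0.25) + (4.25)·(4.25) + (-1.75)·(-1.75)) / 3 = 28.75/3 = 9.5833
  s[A,B] = ((-2.75)·(1.75) + (0.25)·(-2.25) + (4.25)·(-1.25) + (-1.75)·(1.75)) / 3 = -13.75/3 = -4.5833
  s[B,B] = ((1.75)·(1.75) + (-2.25)·(-2.25) + (-1.25)·(-1.25) + (1.75)·(1.75)) / 3 = 12.75/3 = 4.25
  Sample standard deviations s_i = √(s[i,i]):
  s(A) = √(9.5833) = 3.0957
  s(B) = √(4.25) = 2.0616

Step 3 — r_{ij} = s_{ij} / (s_i · s_j):
  r[A,A] = 1 (diagonal).
  r[A,B] = -4.5833 / (3.0957 · 2.0616) = -4.5833 / 6.3819 = -0.7182
  r[B,B] = 1 (diagonal).

R is symmetric with unit diagonal. Assembling:

R = [[1, -0.7182],
 [-0.7182, 1]]


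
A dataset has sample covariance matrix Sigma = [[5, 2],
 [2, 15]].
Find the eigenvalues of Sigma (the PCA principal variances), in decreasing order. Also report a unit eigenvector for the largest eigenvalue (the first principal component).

Step 1 — characteristic polynomial of 2×2 Sigma:
  det(Sigma - λI) = λ² - trace · λ + det = 0.
  trace = 5 + 15 = 20, det = 5·15 - (2)² = 71.
Step 2 — discriminant:
  Δ = trace² - 4·det = 400 - 284 = 116.
Step 3 — eigenvalues:
  λ = (trace ± √Δ)/2 = (20 ± 10.7703)/2,
  λ_1 = 15.3852,  λ_2 = 4.6148.

Step 4 — unit eigenvector for λ_1: solve (Sigma - λ_1 I)v = 0. First row:
  (5 - 15.3852)·v_x + (2)·v_y = 0, i.e. (-10.3852)·v_x + (2)·v_y = 0,
  so v ∝ (b, λ_1 - a) = (2, 10.3852) = u.
  ||u|| = √((2)² + (10.3852)²) = √(111.8516) ≈ 10.576,
  v_1 = u/||u|| ≈ (0.1891, 0.982) (||v_1|| = 1).

λ_1 = 15.3852,  λ_2 = 4.6148;  v_1 ≈ (0.1891, 0.982)


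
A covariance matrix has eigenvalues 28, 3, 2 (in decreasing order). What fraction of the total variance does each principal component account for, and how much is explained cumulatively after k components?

Step 1 — total variance = trace(Sigma) = Σ λ_i = 28 + 3 + 2 = 33.

Step 2 — fraction explained by component i = λ_i / Σ λ:
  PC1: 28/33 = 0.8485
  PC2: 3/33 = 0.0909
  PC3: 2/33 = 0.0606

Step 3 — cumulative fraction after k components = (λ_1 + ... + λ_k) / Σ λ:
  k = 1: 28/33 = 0.8485
  k = 2: (28 + 3)/33 = 31/33 = 0.9394
  k = 3: (28 + 3 + 2)/33 = 33/33 = 1

Summary (fraction, with percent):

explained: PC1 0.8485 (84.85%), PC2 0.0909 (9.09%), PC3 0.0606 (6.06%);  cumulative: 0.8485, 0.9394, 1


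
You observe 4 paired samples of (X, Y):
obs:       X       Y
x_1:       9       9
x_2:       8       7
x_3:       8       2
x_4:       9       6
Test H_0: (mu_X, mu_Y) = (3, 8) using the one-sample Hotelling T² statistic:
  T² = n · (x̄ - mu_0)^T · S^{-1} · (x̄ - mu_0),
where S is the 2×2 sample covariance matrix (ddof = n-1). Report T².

Step 1 — sample mean vector:
  mean(X) = (9 + 8 + 8 + 9) / 4 = 34/4 = 8.5
  mean(Y) = (9 + 7 + 2 + 6) / 4 = 24/4 = 6
  x̄ = (8.5, 6),  deviation x̄ - mu_0 = (8.5, 6) - (3, 8) = (5.5, -2).

Step 2 — sample covariance matrix, S[i,j] = (1/(n-1)) · Σ_k (x_{k,i} - mean_i) · (x_{k,j} - mean_j), divisor n-1 = 3:
  S[X,X] = ((0.5)·(0.5) + (-0.5)·(-0.5) + (-0.5)·(-0.5) + (0.5)·(0.5)) / 3 = 1/3 = 0.3333
  S[X,Y] = ((0.5)·(3) + (-0.5)·(1) + (-0.5)·(-4) + (0.5)·(0)) / 3 = 3/3 = 1
  S[Y,Y] = ((3)·(3) + (1)·(1) + (-4)·(-4) + (0)·(0)) / 3 = 26/3 = 8.6667
  S = [[0.3333, 1],
 [1, 8.6667]].

Step 3 — invert S. det(S) = 0.3333·8.6667 - (1)² = 1.8889.
  S^{-1} = (1/det) · [[d, -b], [-b, a]] = [[4.5882, -0.5294],
 [-0.5294, 0.1765]].

Step 4 — quadratic form (x̄ - mu_0)^T · S^{-1} · (x̄ - mu_0):
  S^{-1} · (x̄ - mu_0) = (26.2941, -3.2647),
  (x̄ - mu_0)^T · [...] = (5.5)·(26.2941) + (-2)·(-3.2647) = 151.1471.

Step 5 — scale by n: T² = 4 · 151.1471 = 604.5882.

T² ≈ 604.5882


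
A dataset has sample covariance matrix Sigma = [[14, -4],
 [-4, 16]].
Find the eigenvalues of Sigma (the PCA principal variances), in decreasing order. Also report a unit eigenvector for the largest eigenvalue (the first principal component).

Step 1 — characteristic polynomial of 2×2 Sigma:
  det(Sigma - λI) = λ² - trace · λ + det = 0.
  trace = 14 + 16 = 30, det = 14·16 - (-4)² = 208.
Step 2 — discriminant:
  Δ = trace² - 4·det = 900 - 832 = 68.
Step 3 — eigenvalues:
  λ = (trace ± √Δ)/2 = (30 ± 8.2462)/2,
  λ_1 = 19.1231,  λ_2 = 10.8769.

Step 4 — unit eigenvector for λ_1: solve (Sigma - λ_1 I)v = 0. First row:
  (14 - 19.1231)·v_x + (-4)·v_y = 0, i.e. (-5.1231)·v_x + (-4)·v_y = 0,
  so v ∝ (b, λ_1 - a) = (-4, 5.1231); multiply by -1 so the first entry is positive: u = (4, -5.1231).
  ||u|| = √((4)² + (-5.1231)²) = √(42.2462) ≈ 6.4997,
  v_1 = u/||u|| ≈ (0.6154, -0.7882) (||v_1|| = 1).

λ_1 = 19.1231,  λ_2 = 10.8769;  v_1 ≈ (0.6154, -0.7882)


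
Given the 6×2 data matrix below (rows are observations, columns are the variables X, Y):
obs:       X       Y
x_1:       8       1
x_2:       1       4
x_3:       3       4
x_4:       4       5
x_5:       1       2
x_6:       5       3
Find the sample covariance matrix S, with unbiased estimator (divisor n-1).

Step 1 — column means:
  mean(X) = (8 + 1 + 3 + 4 + 1 + 5) / 6 = 22/6 = 3.6667
  mean(Y) = (1 + 4 + 4 + 5 + 2 + 3) / 6 = 19/6 = 3.1667

Step 2 — sample covariance S[i,j] = (1/(n-1)) · Σ_k (x_{k,i} - mean_i) · (x_{k,j} - mean_j), with n-1 = 5.
  S[X,X] = ((4.3333)·(4.3333) + (-2.6667)·(-2.6667) + (-0.6667)·(-0.6667) + (0.3333)·(0.3333) + (-2.6667)·(-2.6667) + (1.3333)·(1.3333)) / 5 = 35.3333/5 = 7.0667
  S[X,Y] = ((4.3333)·(-2.1667) + (-2.6667)·(0.8333) + (-0.6667)·(0.8333) + (0.3333)·(1.8333) + (-2.6667)·(-1.1667) + (1.3333)·(-0.1667)) / 5 = -8.6667/5 = -1.7333
  S[Y,Y] = ((-2.1667)·(-2.1667) + (0.8333)·(0.8333) + (0.8333)·(0.8333) + (1.8333)·(1.8333) + (-1.1667)·(-1.1667) + (-0.1667)·(-0.1667)) / 5 = 10.8333/5 = 2.1667

S is symmetric (S[j,i] = S[i,j]). Assembling:

S = [[7.0667, -1.7333],
 [-1.7333, 2.1667]]


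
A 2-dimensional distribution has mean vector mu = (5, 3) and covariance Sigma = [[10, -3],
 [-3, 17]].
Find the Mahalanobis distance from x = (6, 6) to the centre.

Step 1 — centre the observation: (x - mu) = (1, 3).

Step 2 — invert Sigma. det(Sigma) = 10·17 - (-3)² = 161.
  Sigma^{-1} = (1/det) · [[d, -b], [-b, a]] = [[0.1056, 0.0186],
 [0.0186, 0.0621]].

Step 3 — form the quadratic (x - mu)^T · Sigma^{-1} · (x - mu):
  Sigma^{-1} · (x - mu) = (0.1615, 0.205).
  (x - mu)^T · [Sigma^{-1} · (x - mu)] = (1)·(0.1615) + (3)·(0.205) = 0.7764.

Step 4 — take square root: d = √(0.7764) ≈ 0.8811.

d(x, mu) = √(0.7764) ≈ 0.8811


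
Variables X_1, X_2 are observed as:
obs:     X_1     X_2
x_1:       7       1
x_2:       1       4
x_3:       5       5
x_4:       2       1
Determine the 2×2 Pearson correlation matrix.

Step 1 — column means:
  mean(X_1) = (7 + 1 + 5 + 2) / 4 = 15/4 = 3.75
  mean(X_2) = (1 + 4 + 5 + 1) / 4 = 11/4 = 2.75

Step 2 — sample variances and covariances s[i,j] = (1/(n-1)) · Σ_k (x_{k,i} - mean_i) · (x_{k,j} - mean_j), with n-1 = 3:
  s[X_1,X_1] = ((3.25)·(3.25) + (-2.75)·(-2.75) + (1.25)·(1.25) + (-1.75)·(-1.75)) / 3 = 22.75/3 = 7.5833
  s[X_1,X_2] = ((3.25)·(-1.75) + (-2.75)·(1.25) + (1.25)·(2.25) + (-1.75)·(-1.75)) / 3 = -3.25/3 = -1.0833
  s[X_2,X_2] = ((-1.75)·(-1.75) + (1.25)·(1.25) + (2.25)·(2.25) + (-1.75)·(-1.75)) / 3 = 12.75/3 = 4.25
  Sample standard deviations s_i = √(s[i,i]):
  s(X_1) = √(7.5833) = 2.7538
  s(X_2) = √(4.25) = 2.0616

Step 3 — r_{ij} = s_{ij} / (s_i · s_j):
  r[X_1,X_1] = 1 (diagonal).
  r[X_1,X_2] = -1.0833 / (2.7538 · 2.0616) = -1.0833 / 5.6771 = -0.1908
  r[X_2,X_2] = 1 (diagonal).

R is symmetric with unit diagonal. Assembling:

R = [[1, -0.1908],
 [-0.1908, 1]]


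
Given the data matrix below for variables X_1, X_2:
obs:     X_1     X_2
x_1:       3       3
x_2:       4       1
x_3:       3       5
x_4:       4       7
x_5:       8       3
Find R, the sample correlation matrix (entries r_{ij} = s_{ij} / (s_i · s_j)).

Step 1 — column means:
  mean(X_1) = (3 + 4 + 3 + 4 + 8) / 5 = 22/5 = 4.4
  mean(X_2) = (3 + 1 + 5 + 7 + 3) / 5 = 19/5 = 3.8

Step 2 — sample variances and covariances s[i,j] = (1/(n-1)) · Σ_k (x_{k,i} - mean_i) · (x_{k,j} - mean_j), with n-1 = 4:
  s[X_1,X_1] = ((-1.4)·(-1.4) + (-0.4)·(-0.4) + (-1.4)·(-1.4) + (-0.4)·(-0.4) + (3.6)·(3.6)) / 4 = 17.2/4 = 4.3
  s[X_1,X_2] = ((-1.4)·(-0.8) + (-0.4)·(-2.8) + (-1.4)·(1.2) + (-0.4)·(3.2) + (3.6)·(-0.8)) / 4 = -3.6/4 = -0.9
  s[X_2,X_2] = ((-0.8)·(-0.8) + (-2.8)·(-2.8) + (1.2)·(1.2) + (3.2)·(3.2) + (-0.8)·(-0.8)) / 4 = 20.8/4 = 5.2
  Sample standard deviations s_i = √(s[i,i]):
  s(X_1) = √(4.3) = 2.0736
  s(X_2) = √(5.2) = 2.2804

Step 3 — r_{ij} = s_{ij} / (s_i · s_j):
  r[X_1,X_1] = 1 (diagonal).
  r[X_1,X_2] = -0.9 / (2.0736 · 2.2804) = -0.9 / 4.7286 = -0.1903
  r[X_2,X_2] = 1 (diagonal).

R is symmetric with unit diagonal. Assembling:

R = [[1, -0.1903],
 [-0.1903, 1]]


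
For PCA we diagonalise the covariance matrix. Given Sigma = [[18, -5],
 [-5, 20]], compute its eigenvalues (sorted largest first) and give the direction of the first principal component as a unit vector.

Step 1 — characteristic polynomial of 2×2 Sigma:
  det(Sigma - λI) = λ² - trace · λ + det = 0.
  trace = 18 + 20 = 38, det = 18·20 - (-5)² = 335.
Step 2 — discriminant:
  Δ = trace² - 4·det = 1444 - 1340 = 104.
Step 3 — eigenvalues:
  λ = (trace ± √Δ)/2 = (38 ± 10.198)/2,
  λ_1 = 24.099,  λ_2 = 13.901.

Step 4 — unit eigenvector for λ_1: solve (Sigma - λ_1 I)v = 0. First row:
  (18 - 24.099)·v_x + (-5)·v_y = 0, i.e. (-6.099)·v_x + (-5)·v_y = 0,
  so v ∝ (b, λ_1 - a) = (-5, 6.099); multiply by -1 so the first entry is positive: u = (5, -6.099).
  ||u|| = √((5)² + (-6.099)²) = √(62.198) ≈ 7.8866,
  v_1 = u/||u|| ≈ (0.634, -0.7733) (||v_1|| = 1).

λ_1 = 24.099,  λ_2 = 13.901;  v_1 ≈ (0.634, -0.7733)


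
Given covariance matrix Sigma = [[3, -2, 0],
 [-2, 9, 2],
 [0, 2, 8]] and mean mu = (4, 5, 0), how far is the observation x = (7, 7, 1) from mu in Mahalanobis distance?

Step 1 — centre the observation: (x - mu) = (3, 2, 1).

Step 2 — invert Sigma (cofactor / det for 3×3, or solve directly):
  Sigma^{-1} = [[0.3953, 0.093, -0.0233],
 [0.093, 0.1395, -0.0349],
 [-0.0233, -0.0349, 0.1337]].

Step 3 — form the quadratic (x - mu)^T · Sigma^{-1} · (x - mu):
  Sigma^{-1} · (x - mu) = (1.3488, 0.5233, -0.0058).
  (x - mu)^T · [Sigma^{-1} · (x - mu)] = (3)·(1.3488) + (2)·(0.5233) + (1)·(-0.0058) = 5.0872.

Step 4 — take square root: d = √(5.0872) ≈ 2.2555.

d(x, mu) = √(5.0872) ≈ 2.2555


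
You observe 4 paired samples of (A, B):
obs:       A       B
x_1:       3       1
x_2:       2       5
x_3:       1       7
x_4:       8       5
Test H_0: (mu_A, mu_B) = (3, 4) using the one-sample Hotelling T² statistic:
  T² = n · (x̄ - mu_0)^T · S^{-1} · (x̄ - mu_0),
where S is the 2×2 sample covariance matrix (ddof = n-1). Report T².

Step 1 — sample mean vector:
  mean(A) = (3 + 2 + 1 + 8) / 4 = 14/4 = 3.5
  mean(B) = (1 + 5 + 7 + 5) / 4 = 18/4 = 4.5
  x̄ = (3.5, 4.5),  deviation x̄ - mu_0 = (3.5, 4.5) - (3, 4) = (0.5, 0.5).

Step 2 — sample covariance matrix, S[i,j] = (1/(n-1)) · Σ_k (x_{k,i} - mean_i) · (x_{k,j} - mean_j), divisor n-1 = 3:
  S[A,A] = ((-0.5)·(-0.5) + (-1.5)·(-1.5) + (-2.5)·(-2.5) + (4.5)·(4.5)) / 3 = 29/3 = 9.6667
  S[A,B] = ((-0.5)·(-3.5) + (-1.5)·(0.5) + (-2.5)·(2.5) + (4.5)·(0.5)) / 3 = -3/3 = -1
  S[B,B] = ((-3.5)·(-3.5) + (0.5)·(0.5) + (2.5)·(2.5) + (0.5)·(0.5)) / 3 = 19/3 = 6.3333
  S = [[9.6667, -1],
 [-1, 6.3333]].

Step 3 — invert S. det(S) = 9.6667·6.3333 - (-1)² = 60.2222.
  S^{-1} = (1/det) · [[d, -b], [-b, a]] = [[0.1052, 0.0166],
 [0.0166, 0.1605]].

Step 4 — quadratic form (x̄ - mu_0)^T · S^{-1} · (x̄ - mu_0):
  S^{-1} · (x̄ - mu_0) = (0.0609, 0.0886),
  (x̄ - mu_0)^T · [...] = (0.5)·(0.0609) + (0.5)·(0.0886) = 0.0747.

Step 5 — scale by n: T² = 4 · 0.0747 = 0.2989.

T² ≈ 0.2989


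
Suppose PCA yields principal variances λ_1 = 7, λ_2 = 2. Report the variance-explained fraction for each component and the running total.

Step 1 — total variance = trace(Sigma) = Σ λ_i = 7 + 2 = 9.

Step 2 — fraction explained by component i = λ_i / Σ λ:
  PC1: 7/9 = 0.7778
  PC2: 2/9 = 0.2222

Step 3 — cumulative fraction after k components = (λ_1 + ... + λ_k) / Σ λ:
  k = 1: 7/9 = 0.7778
  k = 2: (7 + 2)/9 = 9/9 = 1

Summary (fraction, with percent):

explained: PC1 0.7778 (77.78%), PC2 0.2222 (22.22%);  cumulative: 0.7778, 1


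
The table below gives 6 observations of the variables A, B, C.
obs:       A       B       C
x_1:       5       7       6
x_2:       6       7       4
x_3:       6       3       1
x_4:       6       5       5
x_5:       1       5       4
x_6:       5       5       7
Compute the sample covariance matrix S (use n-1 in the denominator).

Step 1 — column means:
  mean(A) = (5 + 6 + 6 + 6 + 1 + 5) / 6 = 29/6 = 4.8333
  mean(B) = (7 + 7 + 3 + 5 + 5 + 5) / 6 = 32/6 = 5.3333
  mean(C) = (6 + 4 + 1 + 5 + 4 + 7) / 6 = 27/6 = 4.5

Step 2 — sample covariance S[i,j] = (1/(n-1)) · Σ_k (x_{k,i} - mean_i) · (x_{k,j} - mean_j), with n-1 = 5.
  S[A,A] = ((0.1667)·(0.1667) + (1.1667)·(1.1667) + (1.1667)·(1.1667) + (1.1667)·(1.1667) + (-3.8333)·(-3.8333) + (0.1667)·(0.1667)) / 5 = 18.8333/5 = 3.7667
  S[A,B] = ((0.1667)·(1.6667) + (1.1667)·(1.6667) + (1.1667)·(-2.3333) + (1.1667)·(-0.3333) + (-3.8333)·(-0.3333) + (0.1667)·(-0.3333)) / 5 = 0.3333/5 = 0.0667
  S[A,C] = ((0.1667)·(1.5) + (1.1667)·(-0.5) + (1.1667)·(-3.5) + (1.1667)·(0.5) + (-3.8333)·(-0.5) + (0.1667)·(2.5)) / 5 = -1.5/5 = -0.3
  S[B,B] = ((1.6667)·(1.6667) + (1.6667)·(1.6667) + (-2.3333)·(-2.3333) + (-0.3333)·(-0.3333) + (-0.3333)·(-0.3333) + (-0.3333)·(-0.3333)) / 5 = 11.3333/5 = 2.2667
  S[B,C] = ((1.6667)·(1.5) + (1.6667)·(-0.5) + (-2.3333)·(-3.5) + (-0.3333)·(0.5) + (-0.3333)·(-0.5) + (-0.3333)·(2.5)) / 5 = 9/5 = 1.8
  S[C,C] = ((1.5)·(1.5) + (-0.5)·(-0.5) + (-3.5)·(-3.5) + (0.5)·(0.5) + (-0.5)·(-0.5) + (2.5)·(2.5)) / 5 = 21.5/5 = 4.3

S is symmetric (S[j,i] = S[i,j]). Assembling:

S = [[3.7667, 0.0667, -0.3],
 [0.0667, 2.2667, 1.8],
 [-0.3, 1.8, 4.3]]


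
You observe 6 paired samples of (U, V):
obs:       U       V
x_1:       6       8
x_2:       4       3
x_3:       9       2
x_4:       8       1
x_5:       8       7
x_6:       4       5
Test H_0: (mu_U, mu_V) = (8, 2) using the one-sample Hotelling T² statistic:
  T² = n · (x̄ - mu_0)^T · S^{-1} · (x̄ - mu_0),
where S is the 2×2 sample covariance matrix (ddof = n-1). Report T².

Step 1 — sample mean vector:
  mean(U) = (6 + 4 + 9 + 8 + 8 + 4) / 6 = 39/6 = 6.5
  mean(V) = (8 + 3 + 2 + 1 + 7 + 5) / 6 = 26/6 = 4.3333
  x̄ = (6.5, 4.3333),  deviation x̄ - mu_0 = (6.5, 4.3333) - (8, 2) = (-1.5, 2.3333).

Step 2 — sample covariance matrix, S[i,j] = (1/(n-1)) · Σ_k (x_{k,i} - mean_i) · (x_{k,j} - mean_j), divisor n-1 = 5:
  S[U,U] = ((-0.5)·(-0.5) + (-2.5)·(-2.5) + (2.5)·(2.5) + (1.5)·(1.5) + (1.5)·(1.5) + (-2.5)·(-2.5)) / 5 = 23.5/5 = 4.7
  S[U,V] = ((-0.5)·(3.6667) + (-2.5)·(-1.3333) + (2.5)·(-2.3333) + (1.5)·(-3.3333) + (1.5)·(2.6667) + (-2.5)·(0.6667)) / 5 = -7/5 = -1.4
  S[V,V] = ((3.6667)·(3.6667) + (-1.3333)·(-1.3333) + (-2.3333)·(-2.3333) + (-3.3333)·(-3.3333) + (2.6667)·(2.6667) + (0.6667)·(0.6667)) / 5 = 39.3333/5 = 7.8667
  S = [[4.7, -1.4],
 [-1.4, 7.8667]].

Step 3 — invert S. det(S) = 4.7·7.8667 - (-1.4)² = 35.0133.
  S^{-1} = (1/det) · [[d, -b], [-b, a]] = [[0.2247, 0.04],
 [0.04, 0.1342]].

Step 4 — quadratic form (x̄ - mu_0)^T · S^{-1} · (x̄ - mu_0):
  S^{-1} · (x̄ - mu_0) = (-0.2437, 0.2532),
  (x̄ - mu_0)^T · [...] = (-1.5)·(-0.2437) + (2.3333)·(0.2532) = 0.9565.

Step 5 — scale by n: T² = 6 · 0.9565 = 5.7388.

T² ≈ 5.7388


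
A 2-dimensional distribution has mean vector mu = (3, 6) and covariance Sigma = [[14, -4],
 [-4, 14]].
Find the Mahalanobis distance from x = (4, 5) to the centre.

Step 1 — centre the observation: (x - mu) = (1, -1).

Step 2 — invert Sigma. det(Sigma) = 14·14 - (-4)² = 180.
  Sigma^{-1} = (1/det) · [[d, -b], [-b, a]] = [[0.0778, 0.0222],
 [0.0222, 0.0778]].

Step 3 — form the quadratic (x - mu)^T · Sigma^{-1} · (x - mu):
  Sigma^{-1} · (x - mu) = (0.0556, -0.0556).
  (x - mu)^T · [Sigma^{-1} · (x - mu)] = (1)·(0.0556) + (-1)·(-0.0556) = 0.1111.

Step 4 — take square root: d = √(0.1111) ≈ 0.3333.

d(x, mu) = √(0.1111) ≈ 0.3333


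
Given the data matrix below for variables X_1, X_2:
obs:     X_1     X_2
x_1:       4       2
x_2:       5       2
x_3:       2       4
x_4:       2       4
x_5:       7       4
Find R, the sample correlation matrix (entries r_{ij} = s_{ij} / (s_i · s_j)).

Step 1 — column means:
  mean(X_1) = (4 + 5 + 2 + 2 + 7) / 5 = 20/5 = 4
  mean(X_2) = (2 + 2 + 4 + 4 + 4) / 5 = 16/5 = 3.2

Step 2 — sample variances and covariances s[i,j] = (1/(n-1)) · Σ_k (x_{k,i} - mean_i) · (x_{k,j} - mean_j), with n-1 = 4:
  s[X_1,X_1] = ((0)·(0) + (1)·(1) + (-2)·(-2) + (-2)·(-2) + (3)·(3)) / 4 = 18/4 = 4.5
  s[X_1,X_2] = ((0)·(-1.2) + (1)·(-1.2) + (-2)·(0.8) + (-2)·(0.8) + (3)·(0.8)) / 4 = -2/4 = -0.5
  s[X_2,X_2] = ((-1.2)·(-1.2) + (-1.2)·(-1.2) + (0.8)·(0.8) + (0.8)·(0.8) + (0.8)·(0.8)) / 4 = 4.8/4 = 1.2
  Sample standard deviations s_i = √(s[i,i]):
  s(X_1) = √(4.5) = 2.1213
  s(X_2) = √(1.2) = 1.0954

Step 3 — r_{ij} = s_{ij} / (s_i · s_j):
  r[X_1,X_1] = 1 (diagonal).
  r[X_1,X_2] = -0.5 / (2.1213 · 1.0954) = -0.5 / 2.3238 = -0.2152
  r[X_2,X_2] = 1 (diagonal).

R is symmetric with unit diagonal. Assembling:

R = [[1, -0.2152],
 [-0.2152, 1]]


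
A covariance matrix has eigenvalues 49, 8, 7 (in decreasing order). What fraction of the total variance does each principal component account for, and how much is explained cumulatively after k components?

Step 1 — total variance = trace(Sigma) = Σ λ_i = 49 + 8 + 7 = 64.

Step 2 — fraction explained by component i = λ_i / Σ λ:
  PC1: 49/64 = 0.7656
  PC2: 8/64 = 0.125
  PC3: 7/64 = 0.1094

Step 3 — cumulative fraction after k components = (λ_1 + ... + λ_k) / Σ λ:
  k = 1: 49/64 = 0.7656
  k = 2: (49 + 8)/64 = 57/64 = 0.8906
  k = 3: (49 + 8 + 7)/64 = 64/64 = 1

Summary (fraction, with percent):

explained: PC1 0.7656 (76.56%), PC2 0.125 (12.5%), PC3 0.1094 (10.94%);  cumulative: 0.7656, 0.8906, 1


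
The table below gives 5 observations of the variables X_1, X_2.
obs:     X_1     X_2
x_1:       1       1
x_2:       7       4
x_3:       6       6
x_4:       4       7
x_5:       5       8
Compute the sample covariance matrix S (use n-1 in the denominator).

Step 1 — column means:
  mean(X_1) = (1 + 7 + 6 + 4 + 5) / 5 = 23/5 = 4.6
  mean(X_2) = (1 + 4 + 6 + 7 + 8) / 5 = 26/5 = 5.2

Step 2 — sample covariance S[i,j] = (1/(n-1)) · Σ_k (x_{k,i} - mean_i) · (x_{k,j} - mean_j), with n-1 = 4.
  S[X_1,X_1] = ((-3.6)·(-3.6) + (2.4)·(2.4) + (1.4)·(1.4) + (-0.6)·(-0.6) + (0.4)·(0.4)) / 4 = 21.2/4 = 5.3
  S[X_1,X_2] = ((-3.6)·(-4.2) + (2.4)·(-1.2) + (1.4)·(0.8) + (-0.6)·(1.8) + (0.4)·(2.8)) / 4 = 13.4/4 = 3.35
  S[X_2,X_2] = ((-4.2)·(-4.2) + (-1.2)·(-1.2) + (0.8)·(0.8) + (1.8)·(1.8) + (2.8)·(2.8)) / 4 = 30.8/4 = 7.7

S is symmetric (S[j,i] = S[i,j]). Assembling:

S = [[5.3, 3.35],
 [3.35, 7.7]]


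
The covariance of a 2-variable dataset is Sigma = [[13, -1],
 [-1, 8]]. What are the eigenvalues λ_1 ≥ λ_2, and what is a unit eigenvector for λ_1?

Step 1 — characteristic polynomial of 2×2 Sigma:
  det(Sigma - λI) = λ² - trace · λ + det = 0.
  trace = 13 + 8 = 21, det = 13·8 - (-1)² = 103.
Step 2 — discriminant:
  Δ = trace² - 4·det = 441 - 412 = 29.
Step 3 — eigenvalues:
  λ = (trace ± √Δ)/2 = (21 ± 5.3852)/2,
  λ_1 = 13.1926,  λ_2 = 7.8074.

Step 4 — unit eigenvector for λ_1: solve (Sigma - λ_1 I)v = 0. First row:
  (13 - 13.1926)·v_x + (-1)·v_y = 0, i.e. (-0.1926)·v_x + (-1)·v_y = 0,
  so v ∝ (b, λ_1 - a) = (-1, 0.1926); multiply by -1 so the first entry is positive: u = (1, -0.1926).
  ||u|| = √((1)² + (-0.1926)²) = √(1.0371) ≈ 1.0184,
  v_1 = u/||u|| ≈ (0.982, -0.1891) (||v_1|| = 1).

λ_1 = 13.1926,  λ_2 = 7.8074;  v_1 ≈ (0.982, -0.1891)


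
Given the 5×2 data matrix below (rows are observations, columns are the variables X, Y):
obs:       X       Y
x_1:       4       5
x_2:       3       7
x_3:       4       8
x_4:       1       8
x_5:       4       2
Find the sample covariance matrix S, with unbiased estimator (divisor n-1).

Step 1 — column means:
  mean(X) = (4 + 3 + 4 + 1 + 4) / 5 = 16/5 = 3.2
  mean(Y) = (5 + 7 + 8 + 8 + 2) / 5 = 30/5 = 6

Step 2 — sample covariance S[i,j] = (1/(n-1)) · Σ_k (x_{k,i} - mean_i) · (x_{k,j} - mean_j), with n-1 = 4.
  S[X,X] = ((0.8)·(0.8) + (-0.2)·(-0.2) + (0.8)·(0.8) + (-2.2)·(-2.2) + (0.8)·(0.8)) / 4 = 6.8/4 = 1.7
  S[X,Y] = ((0.8)·(-1) + (-0.2)·(1) + (0.8)·(2) + (-2.2)·(2) + (0.8)·(-4)) / 4 = -7/4 = -1.75
  S[Y,Y] = ((-1)·(-1) + (1)·(1) + (2)·(2) + (2)·(2) + (-4)·(-4)) / 4 = 26/4 = 6.5

S is symmetric (S[j,i] = S[i,j]). Assembling:

S = [[1.7, -1.75],
 [-1.75, 6.5]]


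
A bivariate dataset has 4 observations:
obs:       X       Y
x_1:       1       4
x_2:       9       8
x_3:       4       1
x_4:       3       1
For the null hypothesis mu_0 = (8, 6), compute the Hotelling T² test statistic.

Step 1 — sample mean vector:
  mean(X) = (1 + 9 + 4 + 3) / 4 = 17/4 = 4.25
  mean(Y) = (4 + 8 + 1 + 1) / 4 = 14/4 = 3.5
  x̄ = (4.25, 3.5),  deviation x̄ - mu_0 = (4.25, 3.5) - (8, 6) = (-3.75, -2.5).

Step 2 — sample covariance matrix, S[i,j] = (1/(n-1)) · Σ_k (x_{k,i} - mean_i) · (x_{k,j} - mean_j), divisor n-1 = 3:
  S[X,X] = ((-3.25)·(-3.25) + (4.75)·(4.75) + (-0.25)·(-0.25) + (-1.25)·(-1.25)) / 3 = 34.75/3 = 11.5833
  S[X,Y] = ((-3.25)·(0.5) + (4.75)·(4.5) + (-0.25)·(-2.5) + (-1.25)·(-2.5)) / 3 = 23.5/3 = 7.8333
  S[Y,Y] = ((0.5)·(0.5) + (4.5)·(4.5) + (-2.5)·(-2.5) + (-2.5)·(-2.5)) / 3 = 33/3 = 11
  S = [[11.5833, 7.8333],
 [7.8333, 11]].

Step 3 — invert S. det(S) = 11.5833·11 - (7.8333)² = 66.0556.
  S^{-1} = (1/det) · [[d, -b], [-b, a]] = [[0.1665, -0.1186],
 [-0.1186, 0.1754]].

Step 4 — quadratic form (x̄ - mu_0)^T · S^{-1} · (x̄ - mu_0):
  S^{-1} · (x̄ - mu_0) = (-0.328, 0.0063),
  (x̄ - mu_0)^T · [...] = (-3.75)·(-0.328) + (-2.5)·(0.0063) = 1.2143.

Step 5 — scale by n: T² = 4 · 1.2143 = 4.857.

T² ≈ 4.857
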